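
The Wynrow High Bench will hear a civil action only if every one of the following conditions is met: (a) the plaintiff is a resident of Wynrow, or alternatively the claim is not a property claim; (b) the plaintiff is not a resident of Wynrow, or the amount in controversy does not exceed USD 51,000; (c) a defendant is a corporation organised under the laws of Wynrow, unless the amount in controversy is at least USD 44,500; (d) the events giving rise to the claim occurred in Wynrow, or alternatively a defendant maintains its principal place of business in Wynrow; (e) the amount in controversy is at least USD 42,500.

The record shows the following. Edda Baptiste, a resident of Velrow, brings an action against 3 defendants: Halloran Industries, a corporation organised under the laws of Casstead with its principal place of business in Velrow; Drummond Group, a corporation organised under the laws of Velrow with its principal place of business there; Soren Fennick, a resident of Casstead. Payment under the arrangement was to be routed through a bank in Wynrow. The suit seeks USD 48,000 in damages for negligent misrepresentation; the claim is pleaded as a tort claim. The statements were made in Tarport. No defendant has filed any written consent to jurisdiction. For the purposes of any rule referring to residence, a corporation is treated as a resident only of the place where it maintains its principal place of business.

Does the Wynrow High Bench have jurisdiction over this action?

The Wynrow High Bench:
  (a) The claim is a tort claim, not a property claim, so one alternative holds. Met.
  (b) The plaintiff resides in Velrow, which is not Wynrow, which satisfies one of the alternatives. Met.
  (c) The corporate defendant(s) are organised in Casstead, Velrow, not Wynrow. The proviso rescues it, though: the amount in controversy is USD 48,000, which meets the USD 44,500 floor. Met.
  (d) The operative events occurred in Tarport, not Wynrow; the corporate defendant(s) have their principal place of business in Velrow, not Wynrow — none of the alternatives is met. Not satisfied.
  (e) The amount in controversy is 48,000 dollars, which meets the USD 42,500 floor. Met.
  → At least one condition fails; no jurisdiction.

No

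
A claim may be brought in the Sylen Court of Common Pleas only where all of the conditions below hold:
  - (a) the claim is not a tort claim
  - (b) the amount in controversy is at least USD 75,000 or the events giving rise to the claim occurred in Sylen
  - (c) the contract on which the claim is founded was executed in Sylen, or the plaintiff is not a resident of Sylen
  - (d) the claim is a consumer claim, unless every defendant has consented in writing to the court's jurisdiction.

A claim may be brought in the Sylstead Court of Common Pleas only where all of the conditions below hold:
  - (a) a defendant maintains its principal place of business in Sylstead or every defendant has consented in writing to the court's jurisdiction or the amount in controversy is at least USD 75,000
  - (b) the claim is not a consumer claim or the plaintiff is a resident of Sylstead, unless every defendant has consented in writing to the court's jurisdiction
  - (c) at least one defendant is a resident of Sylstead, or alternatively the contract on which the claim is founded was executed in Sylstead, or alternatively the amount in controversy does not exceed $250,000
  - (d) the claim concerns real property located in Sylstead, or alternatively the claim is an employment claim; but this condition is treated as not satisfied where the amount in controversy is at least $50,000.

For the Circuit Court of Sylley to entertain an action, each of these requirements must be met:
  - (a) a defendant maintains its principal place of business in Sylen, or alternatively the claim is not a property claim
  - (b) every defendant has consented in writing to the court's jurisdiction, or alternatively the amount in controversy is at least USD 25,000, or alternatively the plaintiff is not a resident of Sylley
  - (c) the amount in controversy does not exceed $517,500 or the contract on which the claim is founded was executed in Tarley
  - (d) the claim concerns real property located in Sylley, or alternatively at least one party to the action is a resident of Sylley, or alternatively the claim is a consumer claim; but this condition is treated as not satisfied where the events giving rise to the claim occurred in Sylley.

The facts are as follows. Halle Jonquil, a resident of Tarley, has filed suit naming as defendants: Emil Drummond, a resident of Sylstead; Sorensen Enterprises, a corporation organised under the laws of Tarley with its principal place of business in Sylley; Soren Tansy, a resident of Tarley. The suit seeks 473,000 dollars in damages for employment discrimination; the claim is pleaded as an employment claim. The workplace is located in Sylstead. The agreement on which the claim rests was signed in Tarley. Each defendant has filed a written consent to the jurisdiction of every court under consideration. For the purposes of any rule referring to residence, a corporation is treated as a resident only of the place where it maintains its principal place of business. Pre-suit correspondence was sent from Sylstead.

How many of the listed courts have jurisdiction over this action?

The Sylen Court of Common Pleas:
  (a) The claim is an employment claim, not a tort claim. Satisfied.
  (b) The amount in controversy is $473,000, which meets the USD 75,000 floor, so one alternative holds. Met.
  (c) The plaintiff resides in Tarley, which is not Sylen — that alternative is enough. Condition met.
  (d) The claim is an employment claim, not a consumer claim. However, every defendant has filed written consent, so the 'unless' proviso supplies this condition. Satisfied.
  → The court has jurisdiction.
The Sylstead Court of Common Pleas:
  (a) Every defendant has filed written consent, so this disjunct is met. Satisfied.
  (b) The claim is an employment claim, not a consumer claim, so one alternative holds. Satisfied.
  (c) Emil Drummond resides in Sylstead — that alternative is enough. Met.
  (d) The claim is an employment claim, so one alternative holds. But the carve-out bites: the amount in controversy is 473,000 dollars, which meets the USD 50,000 floor. Fails.
  → Not every requirement is met — no jurisdiction.
The Circuit Court of Sylley:
  (a) The claim is an employment claim, not a property claim, so this disjunct is met. Satisfied.
  (b) Every defendant has filed written consent — that alternative is enough. Met.
  (c) The amount in controversy is 473,000 dollars, within the $517,500 ceiling, which satisfies one of the alternatives. Met.
  (d) Sorensen Enterprises resides in Sylley — that alternative is enough. The carve-out does not apply: the operative events occurred in Sylstead, not Sylley. Satisfied.
  → All conditions met; jurisdiction exists.
Courts with jurisdiction: the Sylen Court of Common Pleas, the Circuit Court of Sylley — 2 in total.

2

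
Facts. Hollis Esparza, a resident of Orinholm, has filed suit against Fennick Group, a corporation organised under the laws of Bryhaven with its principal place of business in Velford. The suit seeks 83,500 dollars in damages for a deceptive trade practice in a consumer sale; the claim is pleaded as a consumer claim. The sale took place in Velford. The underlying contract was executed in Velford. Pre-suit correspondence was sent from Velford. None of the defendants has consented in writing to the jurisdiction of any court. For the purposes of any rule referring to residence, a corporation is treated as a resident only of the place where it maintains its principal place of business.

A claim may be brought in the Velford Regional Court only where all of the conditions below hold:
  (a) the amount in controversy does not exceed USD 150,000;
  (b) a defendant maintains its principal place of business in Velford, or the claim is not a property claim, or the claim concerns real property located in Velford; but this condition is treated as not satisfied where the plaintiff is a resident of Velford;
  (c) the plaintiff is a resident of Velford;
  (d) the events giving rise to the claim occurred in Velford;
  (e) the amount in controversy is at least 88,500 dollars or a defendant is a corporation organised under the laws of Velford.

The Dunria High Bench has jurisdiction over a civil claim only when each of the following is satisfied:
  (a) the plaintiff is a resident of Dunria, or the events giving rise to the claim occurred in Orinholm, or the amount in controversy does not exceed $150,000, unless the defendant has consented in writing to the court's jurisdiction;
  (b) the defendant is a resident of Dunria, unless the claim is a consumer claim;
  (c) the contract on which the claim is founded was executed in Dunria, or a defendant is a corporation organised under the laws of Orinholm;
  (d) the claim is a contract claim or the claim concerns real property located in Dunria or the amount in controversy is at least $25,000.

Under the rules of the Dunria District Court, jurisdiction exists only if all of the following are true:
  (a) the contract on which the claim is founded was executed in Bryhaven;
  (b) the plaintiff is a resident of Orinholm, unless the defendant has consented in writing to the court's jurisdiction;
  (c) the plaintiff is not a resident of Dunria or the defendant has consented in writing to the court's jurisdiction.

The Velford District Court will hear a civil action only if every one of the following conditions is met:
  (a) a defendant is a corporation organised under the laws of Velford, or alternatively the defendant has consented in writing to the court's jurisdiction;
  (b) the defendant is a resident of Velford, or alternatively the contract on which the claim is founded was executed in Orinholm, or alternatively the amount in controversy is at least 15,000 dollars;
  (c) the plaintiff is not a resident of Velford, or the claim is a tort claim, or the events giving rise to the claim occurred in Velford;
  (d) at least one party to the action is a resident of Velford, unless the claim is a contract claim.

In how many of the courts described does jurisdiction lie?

The Velford Regional Court:
  (a) The amount in controversy is 83,500 dollars, within the 150,000 dollars ceiling. Satisfied.
  (b) Fennick Group has its principal place of business in Velford, so this disjunct is met. The exception is not triggered, since the plaintiff resides in Orinholm, not Velford. Met.
  (c) The plaintiff resides in Orinholm, not Velford. Not met.
  (d) The operative events occurred in Velford. Met.
  (e) The amount in controversy is USD 83,500, below the 88,500 dollars floor; the corporate defendant(s) are organised in Bryhaven, not Velford — none of the alternatives is met. Fails.
  → The court lacks jurisdiction.
The Dunria High Bench:
  (a) The amount in controversy is USD 83,500, within the USD 150,000 ceiling, so one alternative holds. Condition met.
  (b) The defendant resides in Velford, not Dunria. However, the claim is a consumer claim, so the 'unless' proviso supplies this condition. Condition met.
  (c) The contract was executed in Velford, not Dunria; the corporate defendant(s) are organised in Bryhaven, not Orinholm — every alternative fails. Condition not met.
  (d) The amount in controversy is USD 83,500, which meets the 25,000 dollars floor, so one alternative holds. Condition met.
  → Not every requirement is met — no jurisdiction.
The Dunria District Court:
  (a) The contract was executed in Velford, not Bryhaven. Condition not met.
  (b) The plaintiff resides in Orinholm. Satisfied.
  (c) The plaintiff resides in Orinholm, which is not Dunria, so one alternative holds. Satisfied.
  → The court lacks jurisdiction.
The Velford District Court:
  (a) The corporate defendant(s) are organised in Bryhaven, not Velford; no such written consent has been filed — every alternative fails. Condition not met.
  (b) The defendant resides in Velford, which satisfies one of the alternatives. Condition met.
  (c) The plaintiff resides in Orinholm, which is not Velford, which satisfies one of the alternatives. Condition met.
  (d) Fennick Group resides in Velford. Met.
  → Not every requirement is met — no jurisdiction.
No court satisfies all of its conditions.

0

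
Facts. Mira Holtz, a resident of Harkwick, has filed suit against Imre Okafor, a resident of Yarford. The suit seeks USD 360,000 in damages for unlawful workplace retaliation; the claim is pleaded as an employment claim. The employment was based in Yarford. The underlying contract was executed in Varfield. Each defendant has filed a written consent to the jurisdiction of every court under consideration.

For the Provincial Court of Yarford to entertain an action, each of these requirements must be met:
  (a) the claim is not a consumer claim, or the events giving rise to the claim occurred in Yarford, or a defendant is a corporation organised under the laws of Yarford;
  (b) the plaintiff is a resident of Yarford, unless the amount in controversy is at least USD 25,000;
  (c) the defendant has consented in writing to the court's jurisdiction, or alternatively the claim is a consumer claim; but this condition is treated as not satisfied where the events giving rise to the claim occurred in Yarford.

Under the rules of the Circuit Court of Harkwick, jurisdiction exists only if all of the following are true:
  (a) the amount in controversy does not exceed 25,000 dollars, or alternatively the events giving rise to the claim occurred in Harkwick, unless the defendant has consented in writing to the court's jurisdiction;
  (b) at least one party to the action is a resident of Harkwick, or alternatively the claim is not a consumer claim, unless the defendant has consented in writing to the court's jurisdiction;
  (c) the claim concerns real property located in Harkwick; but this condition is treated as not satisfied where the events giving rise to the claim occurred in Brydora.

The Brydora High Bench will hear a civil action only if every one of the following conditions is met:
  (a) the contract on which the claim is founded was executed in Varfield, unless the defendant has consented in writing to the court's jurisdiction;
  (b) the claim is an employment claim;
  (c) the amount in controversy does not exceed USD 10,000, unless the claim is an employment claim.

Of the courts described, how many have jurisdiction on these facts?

1

The Provincial Court of Yarford:
  (a) The claim is an employment claim, not a consumer claim, so this disjunct is met. Satisfied.
  (b) The plaintiff resides in Harkwick, not Yarford. But the amount in controversy is USD 360,000, which meets the USD 25,000 floor, and the 'unless' clause therefore excuses the requirement. Met.
  (c) Every defendant has filed written consent, which satisfies one of the alternatives. But the carve-out bites: the operative events occurred in Yarford. Fails.
  → No jurisdiction.
The Circuit Court of Harkwick:
  (a) The amount in controversy is USD 360,000, above the USD 25,000 ceiling; the operative events occurred in Yarford, not Harkwick — every alternative fails. But every defendant has filed written consent, and the 'unless' clause therefore excuses the requirement. Met.
  (b) Mira Holtz resides in Harkwick — that alternative is enough. Satisfied.
  (c) The claim does not concern real property. Fails.
  → The court lacks jurisdiction.
The Brydora High Bench:
  (a) The contract was executed in Varfield. Met.
  (b) The claim is an employment claim. Satisfied.
  (c) The amount in controversy is 360,000 dollars, above the 10,000 dollars ceiling. The proviso rescues it, though: the claim is an employment claim. Met.
  → Jurisdiction lies.
Courts with jurisdiction: the Brydora High Bench — 1 in total.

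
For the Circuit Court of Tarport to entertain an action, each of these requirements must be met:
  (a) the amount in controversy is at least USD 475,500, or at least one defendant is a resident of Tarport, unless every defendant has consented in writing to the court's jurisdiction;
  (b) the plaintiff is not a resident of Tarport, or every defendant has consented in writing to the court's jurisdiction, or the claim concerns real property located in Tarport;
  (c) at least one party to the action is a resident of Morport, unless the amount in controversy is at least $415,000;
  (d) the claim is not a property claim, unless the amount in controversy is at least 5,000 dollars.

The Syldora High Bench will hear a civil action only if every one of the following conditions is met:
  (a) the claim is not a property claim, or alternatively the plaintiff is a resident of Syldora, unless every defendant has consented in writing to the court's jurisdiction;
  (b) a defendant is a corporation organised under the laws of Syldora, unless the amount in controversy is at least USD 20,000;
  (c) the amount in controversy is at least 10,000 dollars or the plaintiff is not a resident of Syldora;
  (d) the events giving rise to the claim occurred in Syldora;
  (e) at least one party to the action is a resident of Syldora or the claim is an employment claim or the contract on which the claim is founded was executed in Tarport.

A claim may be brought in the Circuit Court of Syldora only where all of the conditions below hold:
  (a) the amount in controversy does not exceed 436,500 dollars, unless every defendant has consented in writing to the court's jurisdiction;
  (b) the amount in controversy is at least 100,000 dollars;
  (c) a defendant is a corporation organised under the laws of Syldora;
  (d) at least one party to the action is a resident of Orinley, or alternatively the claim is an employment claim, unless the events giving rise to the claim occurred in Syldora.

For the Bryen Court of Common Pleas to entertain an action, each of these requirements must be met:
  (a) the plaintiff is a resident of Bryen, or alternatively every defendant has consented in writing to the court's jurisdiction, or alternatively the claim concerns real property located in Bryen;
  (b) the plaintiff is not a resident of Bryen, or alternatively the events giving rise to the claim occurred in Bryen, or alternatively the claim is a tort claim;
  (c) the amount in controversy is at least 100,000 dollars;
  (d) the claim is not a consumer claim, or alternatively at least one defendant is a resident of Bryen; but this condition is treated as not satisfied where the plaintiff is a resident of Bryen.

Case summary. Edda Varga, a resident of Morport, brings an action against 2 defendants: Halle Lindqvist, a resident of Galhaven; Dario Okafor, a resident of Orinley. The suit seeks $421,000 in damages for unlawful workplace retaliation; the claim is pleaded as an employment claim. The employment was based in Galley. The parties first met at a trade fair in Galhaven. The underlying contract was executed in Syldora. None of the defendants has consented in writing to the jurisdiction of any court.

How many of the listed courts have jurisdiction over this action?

0

The Circuit Court of Tarport:
  (a) The amount in controversy is $421,000, below the 475,500 dollars floor; no defendant resides in Tarport (they reside in Galhaven, Orinley) — every alternative fails. And no such written consent has been filed, so the proviso does not save it. Not satisfied.
  (b) The plaintiff resides in Morport, which is not Tarport, so this disjunct is met. Satisfied.
  (c) Edda Varga resides in Morport. Met.
  (d) The claim is an employment claim, not a property claim. Met.
  → The court lacks jurisdiction.
The Syldora High Bench:
  (a) The claim is an employment claim, not a property claim, so one alternative holds. Met.
  (b) No defendant is a corporation. The proviso rescues it, though: the amount in controversy is USD 421,000, which meets the $20,000 floor. Condition met.
  (c) The amount in controversy is $421,000, which meets the USD 10,000 floor, so one alternative holds. Met.
  (d) The operative events occurred in Galley, not Syldora. Not satisfied.
  (e) The claim is an employment claim, so one alternative holds. Condition met.
  → No jurisdiction.
The Circuit Court of Syldora:
  (a) The amount in controversy is USD 421,000, within the 436,500 dollars ceiling. Condition met.
  (b) The amount in controversy is USD 421,000, which meets the 100,000 dollars floor. Condition met.
  (c) No defendant is a corporation. Condition not met.
  (d) Dario Okafor resides in Orinley — that alternative is enough. Condition met.
  → At least one condition fails; no jurisdiction.
The Bryen Court of Common Pleas:
  (a) The plaintiff resides in Morport, not Bryen; no such written consent has been filed; the claim does not concern real property — no alternative holds. Not satisfied.
  (b) The plaintiff resides in Morport, which is not Bryen, which satisfies one of the alternatives. Condition met.
  (c) The amount in controversy is 421,000 dollars, which meets the $100,000 floor. Condition met.
  (d) The claim is an employment claim, not a consumer claim, which satisfies one of the alternatives. And the carve-out is inapplicable — the plaintiff resides in Morport, not Bryen. Met.
  → The court lacks jurisdiction.
No court satisfies all of its conditions.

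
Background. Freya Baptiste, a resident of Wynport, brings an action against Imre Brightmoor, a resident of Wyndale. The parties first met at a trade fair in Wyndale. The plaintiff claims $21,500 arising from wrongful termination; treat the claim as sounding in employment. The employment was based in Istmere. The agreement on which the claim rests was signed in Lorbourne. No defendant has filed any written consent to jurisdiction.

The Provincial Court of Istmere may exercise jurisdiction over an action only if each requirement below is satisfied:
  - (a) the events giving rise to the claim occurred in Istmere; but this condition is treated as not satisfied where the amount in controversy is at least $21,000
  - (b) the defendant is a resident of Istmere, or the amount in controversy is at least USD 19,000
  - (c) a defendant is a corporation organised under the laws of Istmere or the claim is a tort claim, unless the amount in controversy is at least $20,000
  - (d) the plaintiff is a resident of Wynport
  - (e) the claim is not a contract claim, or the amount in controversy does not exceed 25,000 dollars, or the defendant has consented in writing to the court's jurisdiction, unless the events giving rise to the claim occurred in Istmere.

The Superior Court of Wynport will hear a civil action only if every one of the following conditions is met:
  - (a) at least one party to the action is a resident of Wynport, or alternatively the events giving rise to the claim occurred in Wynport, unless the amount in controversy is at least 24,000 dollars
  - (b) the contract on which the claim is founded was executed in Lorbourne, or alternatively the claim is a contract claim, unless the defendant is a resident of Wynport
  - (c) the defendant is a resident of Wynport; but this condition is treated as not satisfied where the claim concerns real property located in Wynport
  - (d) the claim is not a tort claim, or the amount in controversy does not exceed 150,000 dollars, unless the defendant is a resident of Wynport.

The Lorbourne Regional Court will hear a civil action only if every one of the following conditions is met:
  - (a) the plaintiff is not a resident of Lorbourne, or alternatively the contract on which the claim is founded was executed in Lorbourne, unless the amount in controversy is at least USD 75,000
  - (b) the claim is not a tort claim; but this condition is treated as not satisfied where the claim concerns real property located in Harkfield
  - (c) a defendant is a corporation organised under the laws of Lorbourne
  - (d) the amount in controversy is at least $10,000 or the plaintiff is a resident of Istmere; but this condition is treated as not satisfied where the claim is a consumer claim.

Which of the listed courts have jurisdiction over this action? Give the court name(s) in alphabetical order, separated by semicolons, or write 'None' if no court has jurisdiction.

None

The Provincial Court of Istmere:
  (a) The operative events occurred in Istmere. But the amount in controversy is $21,500, which meets the $21,000 floor, triggering the carve-out and defeating this condition. Condition not met.
  (b) The amount in controversy is USD 21,500, which meets the USD 19,000 floor — that alternative is enough. Condition met.
  (c) No defendant is a corporation; the claim is an employment claim, not a tort claim — none of the alternatives is met. But the amount in controversy is USD 21,500, which meets the 20,000 dollars floor, and the 'unless' clause therefore excuses the requirement. Condition met.
  (d) The plaintiff resides in Wynport. Satisfied.
  (e) The claim is an employment claim, not a contract claim — that alternative is enough. Satisfied.
  → At least one condition fails; no jurisdiction.
The Superior Court of Wynport:
  (a) Freya Baptiste resides in Wynport, which satisfies one of the alternatives. Condition met.
  (b) The contract was executed in Lorbourne, so this disjunct is met. Met.
  (c) The defendant resides in Wyndale, not Wynport. Fails.
  (d) The claim is an employment claim, not a tort claim, so this disjunct is met. Condition met.
  → No jurisdiction.
The Lorbourne Regional Court:
  (a) The plaintiff resides in Wynport, which is not Lorbourne — that alternative is enough. Satisfied.
  (b) The claim is an employment claim, not a tort claim. And the carve-out is inapplicable — the claim does not concern real property. Met.
  (c) No defendant is a corporation. Not met.
  (d) The amount in controversy is $21,500, which meets the 10,000 dollars floor, so this disjunct is met. The exception is not triggered, since the claim is an employment claim, not a consumer claim. Satisfied.
  → At least one condition fails; no jurisdiction.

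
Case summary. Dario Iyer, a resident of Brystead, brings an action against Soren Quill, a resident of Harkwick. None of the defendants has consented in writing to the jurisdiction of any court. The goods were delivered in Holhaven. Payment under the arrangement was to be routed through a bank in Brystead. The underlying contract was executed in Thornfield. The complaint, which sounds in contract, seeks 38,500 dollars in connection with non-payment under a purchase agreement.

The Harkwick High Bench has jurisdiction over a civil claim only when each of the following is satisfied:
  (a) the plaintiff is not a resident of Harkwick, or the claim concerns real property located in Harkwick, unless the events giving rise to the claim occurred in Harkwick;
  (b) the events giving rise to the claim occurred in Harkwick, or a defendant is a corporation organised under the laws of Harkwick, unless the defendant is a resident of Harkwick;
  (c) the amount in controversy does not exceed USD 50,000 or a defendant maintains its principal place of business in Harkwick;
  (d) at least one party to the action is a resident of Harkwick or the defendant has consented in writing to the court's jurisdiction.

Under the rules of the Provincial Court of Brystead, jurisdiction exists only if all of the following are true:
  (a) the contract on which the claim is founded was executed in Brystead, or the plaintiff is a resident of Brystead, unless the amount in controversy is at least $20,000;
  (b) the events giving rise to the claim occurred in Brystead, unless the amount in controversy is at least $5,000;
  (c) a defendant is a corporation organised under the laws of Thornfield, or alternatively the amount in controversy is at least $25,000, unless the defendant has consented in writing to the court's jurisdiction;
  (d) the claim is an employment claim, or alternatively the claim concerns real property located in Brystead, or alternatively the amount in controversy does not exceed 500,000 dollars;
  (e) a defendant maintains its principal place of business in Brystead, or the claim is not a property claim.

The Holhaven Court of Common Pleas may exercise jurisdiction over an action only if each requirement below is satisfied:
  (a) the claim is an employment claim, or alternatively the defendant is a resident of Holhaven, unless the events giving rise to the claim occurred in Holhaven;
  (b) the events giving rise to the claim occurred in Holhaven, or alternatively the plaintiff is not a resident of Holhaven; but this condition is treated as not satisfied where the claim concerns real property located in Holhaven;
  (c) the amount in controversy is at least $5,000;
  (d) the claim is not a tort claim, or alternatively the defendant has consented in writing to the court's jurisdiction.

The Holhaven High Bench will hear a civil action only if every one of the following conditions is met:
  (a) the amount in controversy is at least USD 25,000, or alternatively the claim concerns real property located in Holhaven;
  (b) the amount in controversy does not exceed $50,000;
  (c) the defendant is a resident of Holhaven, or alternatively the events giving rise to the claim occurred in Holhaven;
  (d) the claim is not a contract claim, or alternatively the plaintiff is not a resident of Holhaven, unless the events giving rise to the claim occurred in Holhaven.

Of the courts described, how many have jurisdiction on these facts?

The Harkwick High Bench:
  (a) The plaintiff resides in Brystead, which is not Harkwick, so one alternative holds. Satisfied.
  (b) The operative events occurred in Holhaven, not Harkwick; no defendant is a corporation — none of the alternatives is met. However, the defendant resides in Harkwick, so the 'unless' proviso supplies this condition. Condition met.
  (c) The amount in controversy is USD 38,500, within the $50,000 ceiling, so this disjunct is met. Condition met.
  (d) Soren Quill resides in Harkwick, which satisfies one of the alternatives. Condition met.
  → Every requirement is satisfied — jurisdiction.
The Provincial Court of Brystead:
  (a) The plaintiff resides in Brystead, which satisfies one of the alternatives. Condition met.
  (b) The operative events occurred in Holhaven, not Brystead. But the amount in controversy is USD 38,500, which meets the USD 5,000 floor, and the 'unless' clause therefore excuses the requirement. Met.
  (c) The amount in controversy is 38,500 dollars, which meets the 25,000 dollars floor, which satisfies one of the alternatives. Met.
  (d) The amount in controversy is $38,500, within the USD 500,000 ceiling, so this disjunct is met. Satisfied.
  (e) The claim is a contract claim, not a property claim — that alternative is enough. Met.
  → Every requirement is satisfied — jurisdiction.
The Holhaven Court of Common Pleas:
  (a) The claim is a contract claim, not an employment claim; the defendant resides in Harkwick, not Holhaven — every alternative fails. However, the operative events occurred in Holhaven, so the 'unless' proviso supplies this condition. Met.
  (b) The operative events occurred in Holhaven — that alternative is enough. And the carve-out is inapplicable — the claim does not concern real property. Satisfied.
  (c) The amount in controversy is USD 38,500, which meets the USD 5,000 floor. Met.
  (d) The claim is a contract claim, not a tort claim, which satisfies one of the alternatives. Met.
  → The court has jurisdiction.
The Holhaven High Bench:
  (a) The amount in controversy is 38,500 dollars, which meets the USD 25,000 floor — that alternative is enough. Met.
  (b) The amount in controversy is 38,500 dollars, within the USD 50,000 ceiling. Satisfied.
  (c) The operative events occurred in Holhaven, so this disjunct is met. Met.
  (d) The plaintiff resides in Brystead, which is not Holhaven — that alternative is enough. Satisfied.
  → All conditions met; jurisdiction exists.
Courts with jurisdiction: the Harkwick High Bench, the Provincial Court of Brystead, the Holhaven Court of Common Pleas, the Holhaven High Bench — 4 in total.

4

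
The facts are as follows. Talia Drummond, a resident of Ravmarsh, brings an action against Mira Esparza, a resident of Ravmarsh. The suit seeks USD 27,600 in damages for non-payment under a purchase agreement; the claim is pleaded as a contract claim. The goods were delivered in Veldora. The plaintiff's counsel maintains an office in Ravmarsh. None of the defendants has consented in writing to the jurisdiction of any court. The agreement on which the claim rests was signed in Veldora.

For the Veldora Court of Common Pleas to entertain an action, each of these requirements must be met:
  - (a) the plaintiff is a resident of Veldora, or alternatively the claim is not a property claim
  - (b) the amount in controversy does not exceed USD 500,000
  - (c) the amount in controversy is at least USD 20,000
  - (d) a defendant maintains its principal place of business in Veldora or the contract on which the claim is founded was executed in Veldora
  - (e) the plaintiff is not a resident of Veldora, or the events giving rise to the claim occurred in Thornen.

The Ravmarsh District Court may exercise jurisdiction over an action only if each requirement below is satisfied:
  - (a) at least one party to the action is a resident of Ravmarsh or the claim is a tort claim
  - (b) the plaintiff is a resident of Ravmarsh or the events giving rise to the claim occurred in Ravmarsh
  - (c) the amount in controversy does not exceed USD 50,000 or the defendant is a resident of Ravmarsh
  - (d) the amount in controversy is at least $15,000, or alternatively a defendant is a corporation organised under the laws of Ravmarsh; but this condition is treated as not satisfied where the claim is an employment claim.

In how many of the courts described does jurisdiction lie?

2

The Veldora Court of Common Pleas:
  (a) The claim is a contract claim, not a property claim, which satisfies one of the alternatives. Met.
  (b) The amount in controversy is $27,600, within the USD 500,000 ceiling. Met.
  (c) The amount in controversy is USD 27,600, which meets the $20,000 floor. Condition met.
  (d) The contract was executed in Veldora — that alternative is enough. Satisfied.
  (e) The plaintiff resides in Ravmarsh, which is not Veldora, so one alternative holds. Condition met.
  → The court has jurisdiction.
The Ravmarsh District Court:
  (a) Talia Drummond resides in Ravmarsh, so one alternative holds. Met.
  (b) The plaintiff resides in Ravmarsh, so this disjunct is met. Satisfied.
  (c) The amount in controversy is USD 27,600, within the USD 50,000 ceiling, which satisfies one of the alternatives. Satisfied.
  (d) The amount in controversy is $27,600, which meets the $15,000 floor, so this disjunct is met. And the carve-out is inapplicable — the claim is a contract claim, not an employment claim. Satisfied.
  → Jurisdiction lies.
Courts with jurisdiction: the Veldora Court of Common Pleas, the Ravmarsh District Court — 2 in total.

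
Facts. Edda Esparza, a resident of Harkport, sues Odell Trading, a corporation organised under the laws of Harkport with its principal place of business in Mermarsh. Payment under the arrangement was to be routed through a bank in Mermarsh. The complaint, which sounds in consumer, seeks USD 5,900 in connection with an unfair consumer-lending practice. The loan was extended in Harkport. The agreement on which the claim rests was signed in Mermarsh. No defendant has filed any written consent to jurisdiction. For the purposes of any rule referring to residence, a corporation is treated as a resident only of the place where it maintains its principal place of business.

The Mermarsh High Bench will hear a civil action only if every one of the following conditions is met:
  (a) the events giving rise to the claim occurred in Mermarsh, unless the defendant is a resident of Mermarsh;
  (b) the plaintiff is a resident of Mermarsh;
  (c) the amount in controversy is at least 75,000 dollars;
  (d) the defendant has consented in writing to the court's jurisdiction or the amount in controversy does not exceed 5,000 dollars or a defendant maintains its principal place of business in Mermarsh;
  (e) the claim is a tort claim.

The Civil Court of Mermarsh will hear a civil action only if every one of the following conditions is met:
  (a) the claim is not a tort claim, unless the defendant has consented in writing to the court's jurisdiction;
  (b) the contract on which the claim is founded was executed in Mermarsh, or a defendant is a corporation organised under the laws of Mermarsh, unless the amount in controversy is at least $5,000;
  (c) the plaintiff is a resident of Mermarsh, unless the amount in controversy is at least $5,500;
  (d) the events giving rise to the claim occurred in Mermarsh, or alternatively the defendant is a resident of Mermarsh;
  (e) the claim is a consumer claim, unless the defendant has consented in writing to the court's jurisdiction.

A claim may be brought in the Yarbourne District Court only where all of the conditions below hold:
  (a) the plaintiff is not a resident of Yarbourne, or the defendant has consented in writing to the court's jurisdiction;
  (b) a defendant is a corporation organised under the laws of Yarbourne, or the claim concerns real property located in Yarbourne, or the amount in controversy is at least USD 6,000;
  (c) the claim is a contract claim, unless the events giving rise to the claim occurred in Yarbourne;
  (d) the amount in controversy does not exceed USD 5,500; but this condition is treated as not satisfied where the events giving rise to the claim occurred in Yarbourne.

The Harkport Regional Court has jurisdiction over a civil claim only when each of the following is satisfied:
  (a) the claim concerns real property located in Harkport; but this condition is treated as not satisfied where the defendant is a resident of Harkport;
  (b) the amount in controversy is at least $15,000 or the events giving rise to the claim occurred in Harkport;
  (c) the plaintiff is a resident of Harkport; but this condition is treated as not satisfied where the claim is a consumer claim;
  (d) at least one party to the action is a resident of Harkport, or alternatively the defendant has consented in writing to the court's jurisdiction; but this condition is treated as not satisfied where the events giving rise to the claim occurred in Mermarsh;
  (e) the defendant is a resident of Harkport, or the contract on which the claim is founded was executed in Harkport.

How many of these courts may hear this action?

1

The Mermarsh High Bench:
  (a) The operative events occurred in Harkport, not Mermarsh. But the defendant resides in Mermarsh, and the 'unless' clause therefore excuses the requirement. Satisfied.
  (b) The plaintiff resides in Harkport, not Mermarsh. Not satisfied.
  (c) The amount in controversy is USD 5,900, below the 75,000 dollars floor. Not met.
  (d) Odell Trading has its principal place of business in Mermarsh, which satisfies one of the alternatives. Satisfied.
  (e) The claim is a consumer claim, not a tort claim. Not met.
  → At least one condition fails; no jurisdiction.
The Civil Court of Mermarsh:
  (a) The claim is a consumer claim, not a tort claim. Condition met.
  (b) The contract was executed in Mermarsh, so one alternative holds. Met.
  (c) The plaintiff resides in Harkport, not Mermarsh. The proviso rescues it, though: the amount in controversy is $5,900, which meets the 5,500 dollars floor. Condition met.
  (d) The defendant resides in Mermarsh, which satisfies one of the alternatives. Condition met.
  (e) The claim is a consumer claim. Satisfied.
  → All conditions met; jurisdiction exists.
The Yarbourne District Court:
  (a) The plaintiff resides in Harkport, which is not Yarbourne, so one alternative holds. Condition met.
  (b) The corporate defendant(s) are organised in Harkport, not Yarbourne; the claim does not concern real property; the amount in controversy is $5,900, below the 6,000 dollars floor — no alternative holds. Not satisfied.
  (c) The claim is a consumer claim, not a contract claim. And the operative events occurred in Harkport, not Yarbourne, so the proviso does not save it. Not met.
  (d) The amount in controversy is 5,900 dollars, above the USD 5,500 ceiling. Not satisfied.
  → Not every requirement is met — no jurisdiction.
The Harkport Regional Court:
  (a) The claim does not concern real property. Condition not met.
  (b) The operative events occurred in Harkport — that alternative is enough. Satisfied.
  (c) The plaintiff resides in Harkport. But the carve-out bites: the claim is a consumer claim. Fails.
  (d) Edda Esparza resides in Harkport, which satisfies one of the alternatives. The exception is not triggered, since the operative events occurred in Harkport, not Mermarsh. Condition met.
  (e) The defendant resides in Mermarsh, not Harkport; the contract was executed in Mermarsh, not Harkport — none of the alternatives is met. Condition not met.
  → At least one condition fails; no jurisdiction.
Courts with jurisdiction: the Civil Court of Mermarsh — 1 in total.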